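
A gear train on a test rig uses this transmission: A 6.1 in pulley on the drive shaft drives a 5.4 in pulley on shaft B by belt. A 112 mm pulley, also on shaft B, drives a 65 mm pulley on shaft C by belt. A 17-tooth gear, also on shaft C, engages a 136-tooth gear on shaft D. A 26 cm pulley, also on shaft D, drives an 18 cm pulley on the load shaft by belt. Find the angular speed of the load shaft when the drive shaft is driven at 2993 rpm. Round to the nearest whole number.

belt 5.4/6.1 = 0.88525 → 2993/0.88525 = 3381 rpm
belt 65/112 = 0.58036 → 3381/0.58036 = 5825.7 rpm
gear mesh 136/17 = 8 → 5825.7/8 = 728.21 rpm
belt 18/26 = 0.69231 → 728.21/0.69231 = 1051.9 rpm

1052 rpm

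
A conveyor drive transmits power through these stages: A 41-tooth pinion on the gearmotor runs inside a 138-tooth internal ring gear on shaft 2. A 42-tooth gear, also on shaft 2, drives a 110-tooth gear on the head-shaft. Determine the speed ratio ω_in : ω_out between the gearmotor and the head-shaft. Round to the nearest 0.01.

8.82

Each stage contributes driven/driver: internal gear 138/41 = 3.3659, gear mesh 110/42 = 2.619.
Overall: 3.3659 × 2.619 = 8.8153.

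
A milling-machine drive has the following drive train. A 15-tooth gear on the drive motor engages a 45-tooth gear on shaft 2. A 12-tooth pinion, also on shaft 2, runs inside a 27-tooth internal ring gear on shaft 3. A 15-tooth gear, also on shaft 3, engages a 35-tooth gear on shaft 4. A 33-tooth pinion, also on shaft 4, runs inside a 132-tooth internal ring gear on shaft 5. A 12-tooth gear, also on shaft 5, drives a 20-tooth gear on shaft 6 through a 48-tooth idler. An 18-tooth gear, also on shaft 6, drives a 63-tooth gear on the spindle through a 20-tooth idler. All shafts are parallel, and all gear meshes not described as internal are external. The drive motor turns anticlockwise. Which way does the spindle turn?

anticlockwise

the drive motor → shaft 2: external mesh, 1 reversal → CW.
shaft 2 → shaft 3: internal mesh, same direction → CW.
shaft 3 → shaft 4: external mesh, 1 reversal → CCW.
shaft 4 → shaft 5: internal mesh, same direction → CCW.
shaft 5 → shaft 6: driver → idler → driven is 2 external meshes, 2 reversals → CCW.
shaft 6 → the spindle: driver → idler → driven is 2 external meshes, 2 reversals → CCW.
6 reversals in total — an even number — so the spindle turns the same way as the drive motor.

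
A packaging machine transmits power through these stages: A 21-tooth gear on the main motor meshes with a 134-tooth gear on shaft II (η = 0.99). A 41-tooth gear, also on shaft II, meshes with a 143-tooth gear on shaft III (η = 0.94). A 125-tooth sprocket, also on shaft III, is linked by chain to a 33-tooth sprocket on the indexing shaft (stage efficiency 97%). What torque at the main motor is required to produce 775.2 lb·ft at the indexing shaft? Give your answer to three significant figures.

Overall ratio R = 6.381 × 3.4878 × 0.264 = 5.8755; overall efficiency η = 0.99 × 0.94 × 0.97 = 0.9027.
Input torque = output torque / (R × η) = 775.2 / (5.8755 × 0.9027) = 146.16 lb·ft.

146 lb·ft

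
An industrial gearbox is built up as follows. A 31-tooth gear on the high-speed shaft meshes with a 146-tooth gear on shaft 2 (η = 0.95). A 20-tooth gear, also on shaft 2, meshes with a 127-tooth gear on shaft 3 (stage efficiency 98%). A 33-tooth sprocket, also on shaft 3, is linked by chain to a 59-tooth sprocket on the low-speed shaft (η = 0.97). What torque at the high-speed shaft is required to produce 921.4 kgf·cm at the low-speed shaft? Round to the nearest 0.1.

19.1 kgf·cm

Overall ratio R = 4.7097 × 6.35 × 1.7879 = 53.469; overall efficiency η = 0.95 × 0.98 × 0.97 = 0.9031.
Input torque = output torque / (R × η) = 921.4 / (53.469 × 0.9031) = 19.082 kgf·cm.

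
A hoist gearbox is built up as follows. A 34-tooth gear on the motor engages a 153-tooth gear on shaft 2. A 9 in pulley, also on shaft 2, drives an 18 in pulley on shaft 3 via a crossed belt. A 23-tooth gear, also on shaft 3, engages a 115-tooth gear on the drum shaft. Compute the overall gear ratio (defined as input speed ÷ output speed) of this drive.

45

Each stage contributes driven/driver: gear mesh 153/34 = 4.5, belt 18/9 = 2, gear mesh 115/23 = 5.
Overall: 4.5 × 2 × 5 = 45.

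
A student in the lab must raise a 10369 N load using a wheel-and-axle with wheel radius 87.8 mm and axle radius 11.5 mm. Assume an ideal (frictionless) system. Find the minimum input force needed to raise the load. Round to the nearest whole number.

Wheel-and-axle MA = R/r = 87.8/11.5 = 7.6348.
Effort = load / MA = 10369 / 7.6348 = 1358.1 N.

1358 N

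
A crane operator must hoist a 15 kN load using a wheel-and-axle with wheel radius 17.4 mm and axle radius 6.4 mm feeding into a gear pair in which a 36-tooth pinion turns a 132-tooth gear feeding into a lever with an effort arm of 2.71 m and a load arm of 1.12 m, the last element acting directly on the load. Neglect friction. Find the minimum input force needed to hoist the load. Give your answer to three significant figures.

0.622 kN

Wheel-and-axle MA = R/r = 17.4/6.4 = 2.7187.
Gear pair MA = 132/36 = 3.6667.
Lever MA = effort arm / load arm = 2.71/1.12 = 2.4196.
Combined ideal MA = 2.7187 × 3.6667 × 2.4196 = 24.121.
Effort = load / MA = 15 / 24.121 = 0.62187 kN.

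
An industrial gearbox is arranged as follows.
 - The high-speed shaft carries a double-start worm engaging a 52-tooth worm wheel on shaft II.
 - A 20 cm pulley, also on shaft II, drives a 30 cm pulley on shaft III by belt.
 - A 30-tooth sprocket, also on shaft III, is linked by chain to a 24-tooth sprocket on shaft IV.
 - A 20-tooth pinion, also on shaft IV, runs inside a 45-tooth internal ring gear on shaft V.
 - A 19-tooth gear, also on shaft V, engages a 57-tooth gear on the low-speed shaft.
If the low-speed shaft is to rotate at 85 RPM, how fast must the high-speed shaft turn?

Overall ratio R = 26 × 1.5 × 0.8 × 2.25 × 3 = 210.6.
Required input speed = output speed × R = 85 × 210.6 = 17901 RPM.

17901 RPM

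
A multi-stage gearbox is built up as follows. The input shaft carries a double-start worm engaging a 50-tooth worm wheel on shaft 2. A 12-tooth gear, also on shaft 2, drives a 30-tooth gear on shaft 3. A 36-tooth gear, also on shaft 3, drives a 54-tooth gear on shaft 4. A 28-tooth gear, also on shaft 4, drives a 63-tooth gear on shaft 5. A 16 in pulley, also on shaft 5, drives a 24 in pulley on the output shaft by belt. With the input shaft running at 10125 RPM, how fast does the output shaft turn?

worm 50/2 = 25 → 10125/25 = 405 RPM
gear mesh 30/12 = 2.5 → 405/2.5 = 162 RPM
gear mesh 54/36 = 1.5 → 162/1.5 = 108 RPM
gear mesh 63/28 = 2.25 → 108/2.25 = 48 RPM
belt 24/16 = 1.5 → 48/1.5 = 32 RPM

32 RPM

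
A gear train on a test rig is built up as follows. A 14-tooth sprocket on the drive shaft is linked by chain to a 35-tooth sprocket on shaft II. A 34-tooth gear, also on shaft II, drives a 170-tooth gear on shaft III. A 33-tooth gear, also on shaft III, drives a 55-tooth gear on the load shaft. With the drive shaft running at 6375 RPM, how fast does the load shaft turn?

the drive shaft → shaft II (chain, 35/14): 6375 ÷ 2.5 = 2550 RPM
shaft II → shaft III (gear mesh, 170/34): 2550 ÷ 5 = 510 RPM
shaft III → the load shaft (gear mesh, 55/33): 510 ÷ 1.6667 = 306 RPM

306 RPM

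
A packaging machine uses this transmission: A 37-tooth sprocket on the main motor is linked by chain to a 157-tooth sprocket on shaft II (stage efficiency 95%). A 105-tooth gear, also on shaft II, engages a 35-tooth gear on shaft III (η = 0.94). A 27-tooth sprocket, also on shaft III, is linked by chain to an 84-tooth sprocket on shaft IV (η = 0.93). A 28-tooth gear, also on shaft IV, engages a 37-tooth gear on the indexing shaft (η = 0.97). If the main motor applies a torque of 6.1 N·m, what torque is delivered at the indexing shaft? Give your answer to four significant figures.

chain 157/37 = 4.2432 → τ = 6.1·4.2432·0.95 = 24.59 N·m
gear mesh 35/105 = 0.33333 → τ = 24.59·0.33333·0.94 = 7.7047 N·m
chain 84/27 = 3.1111 → τ = 7.7047·3.1111·0.93 = 22.292 N·m
gear mesh 37/28 = 1.3214 → τ = 22.292·1.3214·0.97 = 28.574 N·m

28.57 N·m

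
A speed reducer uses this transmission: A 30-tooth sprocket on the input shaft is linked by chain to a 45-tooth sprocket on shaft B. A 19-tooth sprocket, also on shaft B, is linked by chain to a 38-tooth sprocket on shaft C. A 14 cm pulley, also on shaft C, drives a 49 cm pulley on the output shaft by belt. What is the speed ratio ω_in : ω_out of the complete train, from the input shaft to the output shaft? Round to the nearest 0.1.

10.5

Each stage contributes driven/driver: chain 45/30 = 1.5, chain 38/19 = 2, belt 49/14 = 3.5.
Overall: 1.5 × 2 × 3.5 = 10.5.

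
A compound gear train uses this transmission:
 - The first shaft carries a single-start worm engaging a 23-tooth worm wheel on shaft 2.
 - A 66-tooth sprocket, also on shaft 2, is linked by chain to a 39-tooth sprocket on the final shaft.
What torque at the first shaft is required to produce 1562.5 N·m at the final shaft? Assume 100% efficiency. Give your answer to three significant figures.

115 N·m

Overall ratio R = 23 × 0.59091 = 13.591.
Input torque = output torque / R = 1562.5 / 13.591 = 114.97 N·m.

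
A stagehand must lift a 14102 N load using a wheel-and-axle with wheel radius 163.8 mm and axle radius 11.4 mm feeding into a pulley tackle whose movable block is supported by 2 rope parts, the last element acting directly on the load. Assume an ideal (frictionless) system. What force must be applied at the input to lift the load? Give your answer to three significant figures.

491 N

Wheel-and-axle MA = R/r = 163.8/11.4 = 14.368.
Block-and-tackle MA = number of supporting rope parts = 2.
Combined ideal MA = 14.368 × 2 = 28.737.
Effort = load / MA = 14102 / 28.737 = 490.73 N.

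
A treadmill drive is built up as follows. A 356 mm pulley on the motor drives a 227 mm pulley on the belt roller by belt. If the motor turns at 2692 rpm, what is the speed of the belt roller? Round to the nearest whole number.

4222 rpm

the motor → the belt roller (belt, 227/356): 2692 ÷ 0.63764 = 4221.8 rpm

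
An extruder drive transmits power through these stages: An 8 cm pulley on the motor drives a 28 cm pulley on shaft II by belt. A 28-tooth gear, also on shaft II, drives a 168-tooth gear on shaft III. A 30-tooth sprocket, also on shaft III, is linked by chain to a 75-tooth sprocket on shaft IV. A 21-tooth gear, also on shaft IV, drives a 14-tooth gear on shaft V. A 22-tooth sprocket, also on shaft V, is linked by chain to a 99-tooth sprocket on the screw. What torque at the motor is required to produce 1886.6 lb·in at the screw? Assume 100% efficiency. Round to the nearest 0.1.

Overall ratio R = 3.5 × 6 × 2.5 × 0.66667 × 4.5 = 157.5.
Input torque = output torque / R = 1886.6 / 157.5 = 11.978 lb·in.

12.0 lb·in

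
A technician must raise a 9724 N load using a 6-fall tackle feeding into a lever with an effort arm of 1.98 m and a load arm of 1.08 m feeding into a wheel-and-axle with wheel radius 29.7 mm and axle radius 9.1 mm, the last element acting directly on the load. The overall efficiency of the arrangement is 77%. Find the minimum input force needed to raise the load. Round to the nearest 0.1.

351.8 N

Block-and-tackle MA = number of supporting rope parts = 6.
Lever MA = effort arm / load arm = 1.98/1.08 = 1.8333.
Wheel-and-axle MA = R/r = 29.7/9.1 = 3.2637.
Combined ideal MA = 6 × 1.8333 × 3.2637 = 35.901.
Actual MA = 35.901 × 0.77 = 27.644.
Effort = load / actual MA = 9724 / 27.644 = 351.76 N.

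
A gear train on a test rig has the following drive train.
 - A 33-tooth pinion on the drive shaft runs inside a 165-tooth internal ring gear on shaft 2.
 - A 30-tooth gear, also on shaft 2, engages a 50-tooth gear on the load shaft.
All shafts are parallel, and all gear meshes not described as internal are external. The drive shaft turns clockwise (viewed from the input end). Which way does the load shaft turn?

the drive shaft → shaft 2: internal mesh, same direction → CW.
shaft 2 → the load shaft: external mesh, 1 reversal → CCW.
1 reversal in total — an odd number — so the load shaft turns opposite to the drive shaft.

anticlockwise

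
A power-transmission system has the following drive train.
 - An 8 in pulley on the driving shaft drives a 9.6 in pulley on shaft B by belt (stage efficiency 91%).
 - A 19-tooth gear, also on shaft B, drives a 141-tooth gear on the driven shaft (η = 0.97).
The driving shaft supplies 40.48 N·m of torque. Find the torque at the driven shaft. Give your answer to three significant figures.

318 N·m

Belt: ratio = 9.6/8 = 1.2; torque at shaft B = 40.48 × 1.2 × 0.91 = 44.204 N·m.
Gear mesh: ratio = 141/19 = 7.4211; torque at the driven shaft = 44.204 × 7.4211 × 0.97 = 318.2 N·m.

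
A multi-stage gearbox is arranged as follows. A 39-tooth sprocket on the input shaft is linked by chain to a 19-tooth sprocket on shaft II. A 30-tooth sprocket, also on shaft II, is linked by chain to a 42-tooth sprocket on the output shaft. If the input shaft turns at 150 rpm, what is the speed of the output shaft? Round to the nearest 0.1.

Chain: ratio = 19/39 = 0.48718, so shaft II turns at 150 / 0.48718 = 307.89 rpm.
Chain: ratio = 42/30 = 1.4, so the output shaft turns at 307.89 / 1.4 = 219.92 rpm.

219.9 rpm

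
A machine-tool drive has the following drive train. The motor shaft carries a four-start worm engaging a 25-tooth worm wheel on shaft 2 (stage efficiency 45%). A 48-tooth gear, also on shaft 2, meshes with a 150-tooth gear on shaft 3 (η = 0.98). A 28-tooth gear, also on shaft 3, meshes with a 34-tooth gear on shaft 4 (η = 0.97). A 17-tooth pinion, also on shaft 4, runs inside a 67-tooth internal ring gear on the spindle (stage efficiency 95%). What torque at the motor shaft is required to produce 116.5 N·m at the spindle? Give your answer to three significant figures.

Overall ratio R = 6.25 × 3.125 × 1.2143 × 3.9412 = 93.471; overall efficiency η = 0.45 × 0.98 × 0.97 × 0.95 = 0.4064.
Input torque = output torque / (R × η) = 116.5 / (93.471 × 0.4064) = 3.067 N·m.

3.07 N·m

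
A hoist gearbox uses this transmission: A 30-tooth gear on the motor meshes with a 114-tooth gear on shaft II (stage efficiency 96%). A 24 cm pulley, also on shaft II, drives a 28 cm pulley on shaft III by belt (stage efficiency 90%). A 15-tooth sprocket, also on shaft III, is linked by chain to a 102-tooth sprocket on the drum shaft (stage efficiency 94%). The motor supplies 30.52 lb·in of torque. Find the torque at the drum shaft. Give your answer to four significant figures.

747.2 lb·in

gear mesh 114/30 = 3.8 → τ = 30.52·3.8·0.96 = 111.34 lb·in
belt 28/24 = 1.1667 → τ = 111.34·1.1667·0.90 = 116.9 lb·in
chain 102/15 = 6.8 → τ = 116.9·6.8·0.94 = 747.25 lb·in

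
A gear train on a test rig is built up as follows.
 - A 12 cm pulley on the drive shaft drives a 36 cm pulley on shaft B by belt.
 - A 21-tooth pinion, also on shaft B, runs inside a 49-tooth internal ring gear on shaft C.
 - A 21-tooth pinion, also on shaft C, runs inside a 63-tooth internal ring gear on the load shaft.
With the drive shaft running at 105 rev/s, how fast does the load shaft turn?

Belt: ratio = 36/12 = 3, so shaft B turns at 105 / 3 = 35 rev/s.
Internal gear: ratio = 49/21 = 2.3333, so shaft C turns at 35 / 2.3333 = 15 rev/s.
Internal gear: ratio = 63/21 = 3, so the load shaft turns at 15 / 3 = 5 rev/s.

5 rev/s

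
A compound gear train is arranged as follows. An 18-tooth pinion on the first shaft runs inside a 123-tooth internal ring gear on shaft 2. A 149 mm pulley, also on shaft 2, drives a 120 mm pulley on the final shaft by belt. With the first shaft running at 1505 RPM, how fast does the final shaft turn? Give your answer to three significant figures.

Internal gear: ratio = 123/18 = 6.8333, so shaft 2 turns at 1505 / 6.8333 = 220.24 RPM.
Belt: ratio = 120/149 = 0.80537, so the final shaft turns at 220.24 / 0.80537 = 273.47 RPM.

273 RPM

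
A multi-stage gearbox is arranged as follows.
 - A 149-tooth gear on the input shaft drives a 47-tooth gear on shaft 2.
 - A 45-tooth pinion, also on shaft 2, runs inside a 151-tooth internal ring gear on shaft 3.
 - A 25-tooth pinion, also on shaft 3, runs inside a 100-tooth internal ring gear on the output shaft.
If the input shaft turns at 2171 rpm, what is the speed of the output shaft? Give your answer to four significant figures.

512.8 rpm

the input shaft → shaft 2 (gear mesh, 47/149): 2171 ÷ 0.31544 = 6882.5 rpm
shaft 2 → shaft 3 (internal gear, 151/45): 6882.5 ÷ 3.3556 = 2051.1 rpm
shaft 3 → the output shaft (internal gear, 100/25): 2051.1 ÷ 4 = 512.77 rpm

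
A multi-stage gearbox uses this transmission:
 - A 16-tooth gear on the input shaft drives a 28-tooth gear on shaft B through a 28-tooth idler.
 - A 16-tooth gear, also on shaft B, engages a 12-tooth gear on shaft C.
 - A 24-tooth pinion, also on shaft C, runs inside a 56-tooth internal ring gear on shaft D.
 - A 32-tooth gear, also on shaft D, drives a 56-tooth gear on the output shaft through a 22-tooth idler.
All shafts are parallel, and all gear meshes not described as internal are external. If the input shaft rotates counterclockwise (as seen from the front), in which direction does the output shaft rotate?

clockwise

the input shaft → shaft B: driver → idler → driven is 2 external meshes, 2 reversals → CCW.
shaft B → shaft C: external mesh, 1 reversal → CW.
shaft C → shaft D: internal mesh, same direction → CW.
shaft D → the output shaft: driver → idler → driven is 2 external meshes, 2 reversals → CW.
5 reversals in total — an odd number — so the output shaft turns opposite to the input shaft.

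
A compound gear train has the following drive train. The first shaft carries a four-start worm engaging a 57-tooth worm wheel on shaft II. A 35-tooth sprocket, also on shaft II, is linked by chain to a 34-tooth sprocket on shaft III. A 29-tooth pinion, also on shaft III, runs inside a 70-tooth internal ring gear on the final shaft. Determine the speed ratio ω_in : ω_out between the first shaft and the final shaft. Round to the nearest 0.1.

Each stage contributes driven/driver: worm 57/4 = 14.25, chain 34/35 = 0.97143, internal gear 70/29 = 2.4138.
Overall: 14.25 × 0.97143 × 2.4138 = 33.414.

33.4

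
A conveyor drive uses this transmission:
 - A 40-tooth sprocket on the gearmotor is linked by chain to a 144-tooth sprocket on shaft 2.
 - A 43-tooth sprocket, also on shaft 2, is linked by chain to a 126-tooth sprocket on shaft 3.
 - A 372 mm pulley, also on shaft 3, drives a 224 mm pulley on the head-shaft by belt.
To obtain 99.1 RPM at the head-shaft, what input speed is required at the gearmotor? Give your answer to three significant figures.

629 RPM

Overall ratio R = 3.6 × 2.9302 × 0.60215 = 6.352.
Required input speed = output speed × R = 99.1 × 6.352 = 629.48 RPM.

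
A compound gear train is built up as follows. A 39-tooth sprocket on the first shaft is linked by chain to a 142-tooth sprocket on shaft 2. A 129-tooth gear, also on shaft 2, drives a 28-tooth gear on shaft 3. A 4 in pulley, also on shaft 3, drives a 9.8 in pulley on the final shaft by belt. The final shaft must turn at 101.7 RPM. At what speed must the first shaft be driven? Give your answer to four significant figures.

Overall ratio R = 3.641 × 0.21705 × 2.45 = 1.9362.
Required input speed = output speed × R = 101.7 × 1.9362 = 196.92 RPM.

196.9 RPM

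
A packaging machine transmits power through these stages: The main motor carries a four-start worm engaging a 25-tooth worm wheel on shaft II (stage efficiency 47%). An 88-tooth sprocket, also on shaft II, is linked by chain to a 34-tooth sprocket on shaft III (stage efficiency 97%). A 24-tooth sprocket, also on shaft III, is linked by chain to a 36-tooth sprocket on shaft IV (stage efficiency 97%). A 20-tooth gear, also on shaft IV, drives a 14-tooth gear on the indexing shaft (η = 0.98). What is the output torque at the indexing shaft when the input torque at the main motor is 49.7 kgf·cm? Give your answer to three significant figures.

After the worm (25/4): 49.7 × 6.25 × 0.47 = 145.99 kgf·cm
After the chain (34/88): 145.99 × 0.38636 × 0.97 = 54.714 kgf·cm
After the chain (36/24): 54.714 × 1.5 × 0.97 = 79.61 kgf·cm
After the gear mesh (14/20): 79.61 × 0.7 × 0.98 = 54.612 kgf·cm

54.6 kgf·cm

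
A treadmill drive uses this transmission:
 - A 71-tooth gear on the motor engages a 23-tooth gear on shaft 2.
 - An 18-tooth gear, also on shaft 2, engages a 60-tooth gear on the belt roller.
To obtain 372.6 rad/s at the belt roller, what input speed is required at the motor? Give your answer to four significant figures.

402.3 rad/s

Overall ratio R = 0.32394 × 3.3333 = 1.0798.
Required input speed = output speed × R = 372.6 × 1.0798 = 402.34 rad/s.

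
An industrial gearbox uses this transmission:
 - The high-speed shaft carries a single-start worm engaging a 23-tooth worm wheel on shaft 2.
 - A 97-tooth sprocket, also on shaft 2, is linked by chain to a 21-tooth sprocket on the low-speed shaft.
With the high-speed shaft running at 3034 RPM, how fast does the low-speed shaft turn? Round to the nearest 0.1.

worm 23/1 = 23 → 3034/23 = 131.91 RPM
chain 21/97 = 0.21649 → 131.91/0.21649 = 609.31 RPM

609.3 RPM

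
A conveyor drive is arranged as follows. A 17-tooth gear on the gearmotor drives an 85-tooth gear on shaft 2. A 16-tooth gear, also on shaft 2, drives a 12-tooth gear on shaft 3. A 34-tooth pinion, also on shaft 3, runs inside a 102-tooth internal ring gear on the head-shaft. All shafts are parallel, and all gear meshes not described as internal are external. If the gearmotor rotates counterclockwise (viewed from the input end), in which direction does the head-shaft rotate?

the gearmotor → shaft 2: external mesh, 1 reversal → CW.
shaft 2 → shaft 3: external mesh, 1 reversal → CCW.
shaft 3 → the head-shaft: internal mesh, same direction → CCW.
2 reversals in total — an even number — so the head-shaft turns the same way as the gearmotor.

counterclockwise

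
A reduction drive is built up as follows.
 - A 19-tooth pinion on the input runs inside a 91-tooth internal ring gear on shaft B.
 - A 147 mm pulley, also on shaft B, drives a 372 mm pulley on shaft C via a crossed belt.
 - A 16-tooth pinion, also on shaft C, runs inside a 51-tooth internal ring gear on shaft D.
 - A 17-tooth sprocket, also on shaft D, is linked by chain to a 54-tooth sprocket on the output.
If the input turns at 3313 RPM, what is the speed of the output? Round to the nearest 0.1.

27.0 RPM

internal gear 91/19 = 4.7895 → 3313/4.7895 = 691.73 RPM
belt 372/147 = 2.5306 → 691.73/2.5306 = 273.34 RPM
internal gear 51/16 = 3.1875 → 273.34/3.1875 = 85.755 RPM
chain 54/17 = 3.1765 → 85.755/3.1765 = 26.997 RPM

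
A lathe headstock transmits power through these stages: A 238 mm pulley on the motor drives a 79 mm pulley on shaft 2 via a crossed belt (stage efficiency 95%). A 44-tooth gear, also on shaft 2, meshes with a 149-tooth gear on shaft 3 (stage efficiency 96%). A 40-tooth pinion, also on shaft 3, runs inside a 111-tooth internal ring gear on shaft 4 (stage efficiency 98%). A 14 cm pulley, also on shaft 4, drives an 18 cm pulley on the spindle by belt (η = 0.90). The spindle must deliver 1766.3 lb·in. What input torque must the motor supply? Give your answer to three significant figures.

548 lb·in

Overall ratio R = 0.33193 × 3.3864 × 2.775 × 1.2857 = 4.0104; overall efficiency η = 0.95 × 0.96 × 0.98 × 0.90 = 0.8044.
Input torque = output torque / (R × η) = 1766.3 / (4.0104 × 0.8044) = 547.53 lb·in.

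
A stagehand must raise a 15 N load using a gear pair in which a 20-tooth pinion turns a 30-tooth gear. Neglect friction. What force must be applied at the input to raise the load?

10 N

Gear pair MA = 30/20 = 1.5.
Effort = load / MA = 15 / 1.5 = 10 N.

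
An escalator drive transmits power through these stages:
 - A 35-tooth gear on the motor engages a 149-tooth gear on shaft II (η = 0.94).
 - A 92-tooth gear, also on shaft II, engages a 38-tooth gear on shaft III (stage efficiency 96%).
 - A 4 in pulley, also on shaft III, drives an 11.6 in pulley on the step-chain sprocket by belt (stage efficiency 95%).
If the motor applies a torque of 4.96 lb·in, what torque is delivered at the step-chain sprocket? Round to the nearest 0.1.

Gear mesh: ratio = 149/35 = 4.2571; torque at shaft II = 4.96 × 4.2571 × 0.94 = 19.849 lb·in.
Gear mesh: ratio = 38/92 = 0.41304; torque at shaft III = 19.849 × 0.41304 × 0.96 = 7.8704 lb·in.
Belt: ratio = 11.6/4 = 2.9; torque at the step-chain sprocket = 7.8704 × 2.9 × 0.95 = 21.683 lb·in.

21.7 lb·in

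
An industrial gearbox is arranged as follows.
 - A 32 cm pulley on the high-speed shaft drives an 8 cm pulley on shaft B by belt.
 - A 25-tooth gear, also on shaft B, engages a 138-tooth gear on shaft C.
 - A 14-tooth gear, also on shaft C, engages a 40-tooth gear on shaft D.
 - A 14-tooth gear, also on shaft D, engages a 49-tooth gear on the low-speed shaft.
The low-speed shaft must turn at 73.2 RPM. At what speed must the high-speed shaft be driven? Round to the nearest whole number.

1010 RPM

Overall ratio R = 0.25 × 5.52 × 2.8571 × 3.5 = 13.8.
Required input speed = output speed × R = 73.2 × 13.8 = 1010.2 RPM.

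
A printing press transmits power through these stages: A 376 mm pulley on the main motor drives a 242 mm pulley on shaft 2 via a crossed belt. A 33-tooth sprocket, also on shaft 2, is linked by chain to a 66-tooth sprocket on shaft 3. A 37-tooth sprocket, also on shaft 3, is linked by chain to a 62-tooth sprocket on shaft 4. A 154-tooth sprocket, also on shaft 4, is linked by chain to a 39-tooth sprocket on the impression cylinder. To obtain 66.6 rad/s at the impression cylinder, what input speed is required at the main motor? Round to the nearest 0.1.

Overall ratio R = 0.64362 × 2 × 1.6757 × 0.25325 = 0.54625.
Required input speed = output speed × R = 66.6 × 0.54625 = 36.38 rad/s.

36.4 rad/s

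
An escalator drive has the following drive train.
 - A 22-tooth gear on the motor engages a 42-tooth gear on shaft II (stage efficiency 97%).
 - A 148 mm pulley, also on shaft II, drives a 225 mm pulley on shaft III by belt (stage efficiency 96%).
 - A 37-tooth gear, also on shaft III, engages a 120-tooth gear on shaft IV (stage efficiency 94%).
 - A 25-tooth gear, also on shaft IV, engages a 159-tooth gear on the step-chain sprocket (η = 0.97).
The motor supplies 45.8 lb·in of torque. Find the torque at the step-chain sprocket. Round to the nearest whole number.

After the gear mesh (42/22): 45.8 × 1.9091 × 0.97 = 84.813 lb·in
After the belt (225/148): 84.813 × 1.5203 × 0.96 = 123.78 lb·in
After the gear mesh (120/37): 123.78 × 3.2432 × 0.94 = 377.37 lb·in
After the gear mesh (159/25): 377.37 × 6.36 × 0.97 = 2328 lb·in

2328 lb·in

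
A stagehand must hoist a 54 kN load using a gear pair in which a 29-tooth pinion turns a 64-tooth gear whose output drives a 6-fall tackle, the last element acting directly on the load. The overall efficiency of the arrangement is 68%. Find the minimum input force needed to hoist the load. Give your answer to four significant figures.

Gear pair MA = 64/29 = 2.2069.
Block-and-tackle MA = number of supporting rope parts = 6.
Combined ideal MA = 2.2069 × 6 = 13.241.
Actual MA = 13.241 × 0.68 = 9.0041.
Effort = load / actual MA = 54 / 9.0041 = 5.9972 kN.

5.997 kN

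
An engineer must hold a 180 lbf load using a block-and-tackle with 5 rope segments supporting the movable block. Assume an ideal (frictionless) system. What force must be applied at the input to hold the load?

Block-and-tackle MA = number of supporting rope parts = 5.
Effort = load / MA = 180 / 5 = 36 lbf.

36 lbf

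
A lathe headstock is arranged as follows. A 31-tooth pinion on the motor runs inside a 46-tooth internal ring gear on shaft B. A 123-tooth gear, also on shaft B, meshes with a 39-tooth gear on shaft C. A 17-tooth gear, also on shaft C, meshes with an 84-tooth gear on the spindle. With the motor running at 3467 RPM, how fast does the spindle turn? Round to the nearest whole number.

1491 RPM

the motor → shaft B (internal gear, 46/31): 3467 ÷ 1.4839 = 2336.5 RPM
shaft B → shaft C (gear mesh, 39/123): 2336.5 ÷ 0.31707 = 7368.8 RPM
shaft C → the spindle (gear mesh, 84/17): 7368.8 ÷ 4.9412 = 1491.3 RPM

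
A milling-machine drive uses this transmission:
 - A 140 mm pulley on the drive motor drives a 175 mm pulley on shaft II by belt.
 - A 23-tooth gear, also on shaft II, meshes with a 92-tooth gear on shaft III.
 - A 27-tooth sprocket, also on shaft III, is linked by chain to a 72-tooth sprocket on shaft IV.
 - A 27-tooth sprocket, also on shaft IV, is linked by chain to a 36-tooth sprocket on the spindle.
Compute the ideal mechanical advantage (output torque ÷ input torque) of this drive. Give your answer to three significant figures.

17.8

Each stage contributes driven/driver: belt 175/140 = 1.25, gear mesh 92/23 = 4, chain 72/27 = 2.6667, chain 36/27 = 1.3333.
Overall: 1.25 × 4 × 2.6667 × 1.3333 = 17.778.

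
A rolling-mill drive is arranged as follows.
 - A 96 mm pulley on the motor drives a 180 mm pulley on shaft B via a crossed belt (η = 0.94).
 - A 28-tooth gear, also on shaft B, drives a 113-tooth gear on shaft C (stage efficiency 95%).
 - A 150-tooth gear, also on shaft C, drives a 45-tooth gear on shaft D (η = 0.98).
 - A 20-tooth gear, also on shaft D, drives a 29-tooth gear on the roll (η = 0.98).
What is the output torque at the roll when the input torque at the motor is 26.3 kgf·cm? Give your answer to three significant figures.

belt 180/96 = 1.875 → τ = 26.3·1.875·0.94 = 46.354 kgf·cm
gear mesh 113/28 = 4.0357 → τ = 46.354·4.0357·0.95 = 177.72 kgf·cm
gear mesh 45/150 = 0.3 → τ = 177.72·0.3·0.98 = 52.249 kgf·cm
gear mesh 29/20 = 1.45 → τ = 52.249·1.45·0.98 = 74.246 kgf·cm

74.2 kgf·cm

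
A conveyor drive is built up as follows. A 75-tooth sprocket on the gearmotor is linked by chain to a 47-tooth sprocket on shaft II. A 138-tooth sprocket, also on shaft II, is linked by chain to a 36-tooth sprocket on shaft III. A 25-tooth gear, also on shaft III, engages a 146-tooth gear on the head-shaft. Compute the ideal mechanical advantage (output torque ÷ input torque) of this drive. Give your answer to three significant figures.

0.955

Each stage contributes driven/driver: chain 47/75 = 0.62667, chain 36/138 = 0.26087, gear mesh 146/25 = 5.84.
Overall: 0.62667 × 0.26087 × 5.84 = 0.95471.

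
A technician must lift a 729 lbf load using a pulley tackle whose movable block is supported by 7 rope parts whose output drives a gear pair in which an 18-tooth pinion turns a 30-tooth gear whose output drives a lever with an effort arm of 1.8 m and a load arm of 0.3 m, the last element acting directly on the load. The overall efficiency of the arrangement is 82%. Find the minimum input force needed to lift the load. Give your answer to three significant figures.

12.7 lbf

Block-and-tackle MA = number of supporting rope parts = 7.
Gear pair MA = 30/18 = 1.6667.
Lever MA = effort arm / load arm = 1.8/0.3 = 6.
Combined ideal MA = 7 × 1.6667 × 6 = 70.
Actual MA = 70 × 0.82 = 57.4.
Effort = load / actual MA = 729 / 57.4 = 12.7 lbf.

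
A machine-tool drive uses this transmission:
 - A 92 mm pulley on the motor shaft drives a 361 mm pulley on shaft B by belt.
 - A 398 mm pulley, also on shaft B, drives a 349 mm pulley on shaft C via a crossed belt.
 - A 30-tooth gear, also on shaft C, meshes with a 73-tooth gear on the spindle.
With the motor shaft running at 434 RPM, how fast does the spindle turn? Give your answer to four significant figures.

51.84 RPM

Belt: ratio = 361/92 = 3.9239, so shaft B turns at 434 / 3.9239 = 110.6 RPM.
Belt: ratio = 349/398 = 0.87688, so shaft C turns at 110.6 / 0.87688 = 126.13 RPM.
Gear mesh: ratio = 73/30 = 2.4333, so the spindle turns at 126.13 / 2.4333 = 51.835 RPM.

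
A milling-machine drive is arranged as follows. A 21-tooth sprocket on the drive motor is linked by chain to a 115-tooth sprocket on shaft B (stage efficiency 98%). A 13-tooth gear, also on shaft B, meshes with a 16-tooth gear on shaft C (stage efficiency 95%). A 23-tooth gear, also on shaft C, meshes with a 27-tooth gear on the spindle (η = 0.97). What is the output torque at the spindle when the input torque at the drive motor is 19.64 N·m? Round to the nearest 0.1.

Chain: ratio = 115/21 = 5.4762; torque at shaft B = 19.64 × 5.4762 × 0.98 = 105.4 N·m.
Gear mesh: ratio = 16/13 = 1.2308; torque at shaft C = 105.4 × 1.2308 × 0.95 = 123.24 N·m.
Gear mesh: ratio = 27/23 = 1.1739; torque at the spindle = 123.24 × 1.1739 × 0.97 = 140.33 N·m.

140.3 N·m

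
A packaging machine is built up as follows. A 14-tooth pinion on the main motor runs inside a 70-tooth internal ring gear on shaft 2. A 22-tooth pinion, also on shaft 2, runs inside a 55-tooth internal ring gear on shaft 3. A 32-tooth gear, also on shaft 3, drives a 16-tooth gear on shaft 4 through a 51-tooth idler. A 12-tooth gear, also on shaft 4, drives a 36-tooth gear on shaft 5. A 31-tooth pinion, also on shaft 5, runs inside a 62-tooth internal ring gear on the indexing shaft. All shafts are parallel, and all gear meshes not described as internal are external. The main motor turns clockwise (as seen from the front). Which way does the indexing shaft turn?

the main motor → shaft 2: internal mesh, same direction → CW.
shaft 2 → shaft 3: internal mesh, same direction → CW.
shaft 3 → shaft 4: driver → idler → driven is 2 external meshes, 2 reversals → CW.
shaft 4 → shaft 5: external mesh, 1 reversal → CCW.
shaft 5 → the indexing shaft: internal mesh, same direction → CCW.
3 reversals in total — an odd number — so the indexing shaft turns opposite to the main motor.

counterclockwise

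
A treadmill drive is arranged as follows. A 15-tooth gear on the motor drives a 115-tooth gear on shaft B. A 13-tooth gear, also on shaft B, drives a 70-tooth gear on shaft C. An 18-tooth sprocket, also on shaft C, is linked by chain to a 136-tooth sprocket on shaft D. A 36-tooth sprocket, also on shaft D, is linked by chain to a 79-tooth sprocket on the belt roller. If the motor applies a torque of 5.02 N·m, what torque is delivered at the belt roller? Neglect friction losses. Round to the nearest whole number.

3436 N·m

gear mesh 115/15 = 7.6667 → τ = 5.02·7.6667 = 38.487 N·m
gear mesh 70/13 = 5.3846 → τ = 38.487·5.3846 = 207.24 N·m
chain 136/18 = 7.5556 → τ = 207.24·7.5556 = 1565.8 N·m
chain 79/36 = 2.1944 → τ = 1565.8·2.1944 = 3436 N·m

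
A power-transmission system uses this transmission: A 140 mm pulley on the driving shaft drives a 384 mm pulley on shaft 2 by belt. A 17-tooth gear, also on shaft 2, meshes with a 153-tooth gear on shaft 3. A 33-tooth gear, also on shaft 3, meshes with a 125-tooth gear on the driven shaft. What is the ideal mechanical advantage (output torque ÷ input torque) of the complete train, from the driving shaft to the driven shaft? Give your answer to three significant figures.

93.5

Each stage contributes driven/driver: belt 384/140 = 2.7429, gear mesh 153/17 = 9, gear mesh 125/33 = 3.7879.
Overall: 2.7429 × 9 × 3.7879 = 93.506.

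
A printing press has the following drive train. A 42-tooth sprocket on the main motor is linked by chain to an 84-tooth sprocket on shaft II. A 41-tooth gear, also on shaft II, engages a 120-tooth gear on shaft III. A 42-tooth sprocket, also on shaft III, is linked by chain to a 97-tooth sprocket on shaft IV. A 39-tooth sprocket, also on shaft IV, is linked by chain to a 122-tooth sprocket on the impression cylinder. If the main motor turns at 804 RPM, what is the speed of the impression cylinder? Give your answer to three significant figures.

19.0 RPM

the main motor → shaft II (chain, 84/42): 804 ÷ 2 = 402 RPM
shaft II → shaft III (gear mesh, 120/41): 402 ÷ 2.9268 = 137.35 RPM
shaft III → shaft IV (chain, 97/42): 137.35 ÷ 2.3095 = 59.471 RPM
shaft IV → the impression cylinder (chain, 122/39): 59.471 ÷ 3.1282 = 19.011 RPM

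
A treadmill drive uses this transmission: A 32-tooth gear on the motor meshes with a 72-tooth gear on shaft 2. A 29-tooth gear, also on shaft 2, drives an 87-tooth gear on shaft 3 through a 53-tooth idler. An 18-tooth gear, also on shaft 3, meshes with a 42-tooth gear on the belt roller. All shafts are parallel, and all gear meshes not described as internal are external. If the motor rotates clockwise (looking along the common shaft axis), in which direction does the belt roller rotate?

clockwise

the motor → shaft 2: external mesh, 1 reversal → CCW.
shaft 2 → shaft 3: driver → idler → driven is 2 external meshes, 2 reversals → CCW.
shaft 3 → the belt roller: external mesh, 1 reversal → CW.
4 reversals in total — an even number — so the belt roller turns the same way as the motor.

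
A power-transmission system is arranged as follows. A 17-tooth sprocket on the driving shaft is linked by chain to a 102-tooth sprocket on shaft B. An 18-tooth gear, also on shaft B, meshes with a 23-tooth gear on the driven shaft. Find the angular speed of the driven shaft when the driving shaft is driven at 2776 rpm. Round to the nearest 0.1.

chain 102/17 = 6 → 2776/6 = 462.67 rpm
gear mesh 23/18 = 1.2778 → 462.67/1.2778 = 362.09 rpm

362.1 rpm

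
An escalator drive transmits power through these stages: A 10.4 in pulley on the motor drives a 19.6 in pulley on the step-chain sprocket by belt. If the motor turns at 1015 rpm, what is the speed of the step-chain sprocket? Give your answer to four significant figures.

Belt: ratio = 19.6/10.4 = 1.8846, so the step-chain sprocket turns at 1015 / 1.8846 = 538.57 rpm.

538.6 rpm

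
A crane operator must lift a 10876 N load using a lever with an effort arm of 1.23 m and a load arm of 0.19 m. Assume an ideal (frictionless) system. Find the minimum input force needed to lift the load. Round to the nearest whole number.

1680 N

Lever MA = effort arm / load arm = 1.23/0.19 = 6.4737.
Effort = load / MA = 10876 / 6.4737 = 1680 N.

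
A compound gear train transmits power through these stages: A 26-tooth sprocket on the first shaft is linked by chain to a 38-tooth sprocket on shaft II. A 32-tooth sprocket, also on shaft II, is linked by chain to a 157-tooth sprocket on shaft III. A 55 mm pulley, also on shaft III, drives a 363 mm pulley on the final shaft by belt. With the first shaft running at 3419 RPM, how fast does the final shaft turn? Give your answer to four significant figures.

chain 38/26 = 1.4615 → 3419/1.4615 = 2339.3 RPM
chain 157/32 = 4.9062 → 2339.3/4.9062 = 476.8 RPM
belt 363/55 = 6.6 → 476.8/6.6 = 72.243 RPM

72.24 RPM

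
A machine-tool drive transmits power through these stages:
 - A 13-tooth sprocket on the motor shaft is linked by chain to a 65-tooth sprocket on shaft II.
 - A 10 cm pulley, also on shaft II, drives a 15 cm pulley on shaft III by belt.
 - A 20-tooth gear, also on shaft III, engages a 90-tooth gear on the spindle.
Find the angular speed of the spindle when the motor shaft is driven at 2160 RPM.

64 RPM

chain 65/13 = 5 → 2160/5 = 432 RPM
belt 15/10 = 1.5 → 432/1.5 = 288 RPM
gear mesh 90/20 = 4.5 → 288/4.5 = 64 RPM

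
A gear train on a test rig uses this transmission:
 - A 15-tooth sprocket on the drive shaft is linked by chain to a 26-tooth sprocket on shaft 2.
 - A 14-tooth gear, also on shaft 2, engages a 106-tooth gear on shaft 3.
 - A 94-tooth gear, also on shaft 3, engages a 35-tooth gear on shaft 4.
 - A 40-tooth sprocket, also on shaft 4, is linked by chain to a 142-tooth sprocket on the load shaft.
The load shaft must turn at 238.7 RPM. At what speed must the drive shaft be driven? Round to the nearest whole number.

4141 RPM

Overall ratio R = 1.7333 × 7.5714 × 0.37234 × 3.55 = 17.347.
Required input speed = output speed × R = 238.7 × 17.347 = 4140.8 RPM.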